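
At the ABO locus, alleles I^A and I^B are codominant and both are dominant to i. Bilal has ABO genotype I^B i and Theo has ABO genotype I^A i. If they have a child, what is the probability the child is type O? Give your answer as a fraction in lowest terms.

ABO cross I^B i × I^A i → offspring phenotypes: 1/4 O, 1/4 A, 1/4 B, 1/4 AB.
So P(type O) = 1/4.

1/4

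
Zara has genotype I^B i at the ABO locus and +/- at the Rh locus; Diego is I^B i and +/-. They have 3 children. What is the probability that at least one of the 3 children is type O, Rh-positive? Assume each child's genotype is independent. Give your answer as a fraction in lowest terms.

1899/4096

ABO cross I^B i × I^B i → 1/4 O, 3/4 B.
Rh cross +/- × +/- → 3/4 Rh+, 1/4 Rh-; so P(type O, Rh-positive) = 1/4 × 3/4 = 3/16 per child.
P(none) = (13/16)^3 = 2197/4096; P(at least one) = 1 − 2197/4096 = 1899/4096.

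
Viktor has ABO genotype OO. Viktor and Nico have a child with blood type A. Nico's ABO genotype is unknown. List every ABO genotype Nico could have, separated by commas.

AA, AB, AO

For each candidate genotype of Nico, check whether crossing it with OO can produce every observed child phenotype.
  AA → possible child types {A} ✓
  AB → possible child types {A, B} ✓
  AO → possible child types {O, A} ✓
  BB → possible child types {B} ✗
  BO → possible child types {O, B} ✗
  OO → possible child types {O} ✗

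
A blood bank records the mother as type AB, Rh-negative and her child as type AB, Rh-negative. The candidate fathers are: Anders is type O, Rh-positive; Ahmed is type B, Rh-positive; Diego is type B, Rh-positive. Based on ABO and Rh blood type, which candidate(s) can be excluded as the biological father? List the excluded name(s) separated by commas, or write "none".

Anders

A candidate is excluded only if no genotype consistent with his phenotype could produce a type AB, Rh-negative child with a type AB, Rh-negative mother.
Anders (type O, Rh+): no genotype consistent with that phenotype can produce a type-AB Rh- child with a type-AB mother.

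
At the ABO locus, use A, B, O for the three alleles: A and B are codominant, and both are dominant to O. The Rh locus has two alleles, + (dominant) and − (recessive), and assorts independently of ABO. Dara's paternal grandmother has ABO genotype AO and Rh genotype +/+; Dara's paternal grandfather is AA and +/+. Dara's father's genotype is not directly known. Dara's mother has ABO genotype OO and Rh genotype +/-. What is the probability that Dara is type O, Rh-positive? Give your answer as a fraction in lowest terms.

Dara's father's ABO genotype from AO × AA: 1/2 AA, 1/2 AO.
Crossing each possibility with the mother OO and summing P(type O): 1/2·0 + 1/2·1/2 = 1/4.
Similarly for Rh via the father's Rh distribution: P(Rh+) = 1.
Independent loci: 1/4 × 1 = 1/4.

1/4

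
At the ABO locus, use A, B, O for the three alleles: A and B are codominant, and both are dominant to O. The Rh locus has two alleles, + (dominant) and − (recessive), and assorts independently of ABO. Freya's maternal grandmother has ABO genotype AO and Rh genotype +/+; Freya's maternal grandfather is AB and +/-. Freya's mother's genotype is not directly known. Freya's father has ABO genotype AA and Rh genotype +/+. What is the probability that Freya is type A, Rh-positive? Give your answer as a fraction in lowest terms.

3/4

Freya's mother's ABO genotype from AO × AB: 1/4 AA, 1/4 AB, 1/4 AO, 1/4 BO.
Crossing each possibility with the father AA and summing P(type A): 1/4·1 + 1/4·1/2 + 1/4·1 + 1/4·1/2 = 3/4.
Similarly for Rh via the mother's Rh distribution: P(Rh+) = 1.
Independent loci: 3/4 × 1 = 3/4.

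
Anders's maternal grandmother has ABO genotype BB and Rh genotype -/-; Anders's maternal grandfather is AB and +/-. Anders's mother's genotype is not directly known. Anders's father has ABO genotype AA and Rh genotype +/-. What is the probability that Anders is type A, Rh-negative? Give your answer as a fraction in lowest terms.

Anders's mother's ABO genotype from BB × AB: 1/2 AB, 1/2 BB.
Crossing each possibility with the father AA and summing P(type A): 1/2·1/2 + 1/2·0 = 1/4.
Similarly for Rh via the mother's Rh distribution: P(Rh-) = 3/8.
Independent loci: 1/4 × 3/8 = 3/32.

3/32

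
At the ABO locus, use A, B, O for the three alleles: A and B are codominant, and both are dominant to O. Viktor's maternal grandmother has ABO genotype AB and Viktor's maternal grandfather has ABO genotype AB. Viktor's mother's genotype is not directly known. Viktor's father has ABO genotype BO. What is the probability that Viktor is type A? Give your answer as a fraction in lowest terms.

1/4

Viktor's mother's ABO genotype from AB × AB: 1/4 AA, 1/2 AB, 1/4 BB.
Crossing each possibility with the father BO and summing P(type A): 1/4·1/2 + 1/2·1/4 + 1/4·0 = 1/4.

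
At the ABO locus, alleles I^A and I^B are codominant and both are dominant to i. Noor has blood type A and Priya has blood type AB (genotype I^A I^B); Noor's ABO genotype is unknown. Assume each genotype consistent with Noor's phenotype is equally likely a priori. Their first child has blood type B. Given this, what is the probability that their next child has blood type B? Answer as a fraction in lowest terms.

Possible genotypes: Noor ∈ {I^A I^A, I^A i}; Priya ∈ {I^A I^B}.
Weight each parental genotype pair by prior × P(type-B child):
  I^A i × I^A I^B: posterior weight 1; P(next child type B) = 1/4.
Weighted sum = 1/4.

1/4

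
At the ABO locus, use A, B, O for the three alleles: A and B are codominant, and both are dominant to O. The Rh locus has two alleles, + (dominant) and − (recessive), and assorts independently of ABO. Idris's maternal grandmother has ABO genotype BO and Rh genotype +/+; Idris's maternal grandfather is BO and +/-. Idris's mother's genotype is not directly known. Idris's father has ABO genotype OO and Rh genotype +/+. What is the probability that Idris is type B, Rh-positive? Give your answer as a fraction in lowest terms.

Idris's mother's ABO genotype from BO × BO: 1/4 BB, 1/2 BO, 1/4 OO.
Crossing each possibility with the father OO and summing P(type B): 1/4·1 + 1/2·1/2 + 1/4·0 = 1/2.
Similarly for Rh via the mother's Rh distribution: P(Rh+) = 1.
Independent loci: 1/2 × 1 = 1/2.

1/2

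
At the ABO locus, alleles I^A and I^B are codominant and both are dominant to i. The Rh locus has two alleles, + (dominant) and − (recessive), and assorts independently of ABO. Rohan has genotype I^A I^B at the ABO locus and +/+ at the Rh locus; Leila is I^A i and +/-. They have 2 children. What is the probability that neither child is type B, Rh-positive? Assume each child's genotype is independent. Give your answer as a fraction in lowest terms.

ABO cross I^A I^B × I^A i → 1/2 A, 1/4 B, 1/4 AB.
Rh cross +/+ × +/- → 1 Rh+; so P(type B, Rh-positive) = 1/4 × 1 = 1/4 per child.
P(not type B, Rh-positive) = 3/4 for one child; (3/4)^2 = 9/16.

9/16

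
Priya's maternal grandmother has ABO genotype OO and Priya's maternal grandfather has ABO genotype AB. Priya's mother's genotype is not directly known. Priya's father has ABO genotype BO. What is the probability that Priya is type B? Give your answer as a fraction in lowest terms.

1/2

Priya's mother's ABO genotype from OO × AB: 1/2 AO, 1/2 BO.
Crossing each possibility with the father BO and summing P(type B): 1/2·1/4 + 1/2·3/4 = 1/2.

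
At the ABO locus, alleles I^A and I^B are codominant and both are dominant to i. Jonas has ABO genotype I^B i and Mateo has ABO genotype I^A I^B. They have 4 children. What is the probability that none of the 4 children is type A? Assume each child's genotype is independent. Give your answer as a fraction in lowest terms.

ABO cross I^B i × I^A I^B → 1/4 A, 1/2 B, 1/4 AB.
So P(type A) = 1/4 per child.
P(not type A) = 3/4 for one child; (3/4)^4 = 81/256.

81/256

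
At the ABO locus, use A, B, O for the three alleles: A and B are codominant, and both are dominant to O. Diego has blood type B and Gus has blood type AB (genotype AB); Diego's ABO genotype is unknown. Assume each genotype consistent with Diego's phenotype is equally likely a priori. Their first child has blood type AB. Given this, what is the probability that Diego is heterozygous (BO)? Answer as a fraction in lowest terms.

1/3

Possible genotypes: Diego ∈ {BB, BO}; Gus ∈ {AB}.
Weight each parental genotype pair by prior × P(type-AB child):
  BB × AB: posterior weight 2/3.
  BO × AB: posterior weight 1/3.
Sum the posterior weight over pairs where Diego is BO: 1/3.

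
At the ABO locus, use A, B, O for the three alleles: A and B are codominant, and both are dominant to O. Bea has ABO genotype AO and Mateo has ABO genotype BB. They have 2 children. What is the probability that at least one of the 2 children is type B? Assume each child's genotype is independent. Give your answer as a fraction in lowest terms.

ABO cross AO × BB → 1/2 B, 1/2 AB.
So P(type B) = 1/2 per child.
P(none) = (1/2)^2 = 1/4; P(at least one) = 1 − 1/4 = 3/4.

3/4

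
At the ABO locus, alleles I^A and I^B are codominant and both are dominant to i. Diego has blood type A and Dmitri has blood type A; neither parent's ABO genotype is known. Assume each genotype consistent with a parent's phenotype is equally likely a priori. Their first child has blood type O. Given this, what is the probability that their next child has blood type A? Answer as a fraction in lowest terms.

3/4

Possible genotypes: Diego ∈ {I^A I^A, I^A i}; Dmitri ∈ {I^A I^A, I^A i}.
Weight each parental genotype pair by prior × P(type-O child):
  I^A i × I^A i: posterior weight 1; P(next child type A) = 3/4.
Weighted sum = 3/4.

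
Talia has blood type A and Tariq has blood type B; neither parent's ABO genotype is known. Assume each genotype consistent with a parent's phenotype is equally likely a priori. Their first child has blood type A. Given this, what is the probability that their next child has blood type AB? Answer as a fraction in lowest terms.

Possible genotypes: Talia ∈ {AA, AO}; Tariq ∈ {BB, BO}.
Weight each parental genotype pair by prior × P(type-A child):
  AA × BO: posterior weight 2/3; P(next child type AB) = 1/2.
  AO × BO: posterior weight 1/3; P(next child type AB) = 1/4.
Weighted sum = 5/12.

5/12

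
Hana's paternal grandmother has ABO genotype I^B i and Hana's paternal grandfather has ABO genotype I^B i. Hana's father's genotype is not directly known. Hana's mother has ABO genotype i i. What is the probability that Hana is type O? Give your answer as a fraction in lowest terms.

1/2

Hana's father's ABO genotype from I^B i × I^B i: 1/4 I^B I^B, 1/2 I^B i, 1/4 i i.
Crossing each possibility with the mother i i and summing P(type O): 1/4·0 + 1/2·1/2 + 1/4·1 = 1/2.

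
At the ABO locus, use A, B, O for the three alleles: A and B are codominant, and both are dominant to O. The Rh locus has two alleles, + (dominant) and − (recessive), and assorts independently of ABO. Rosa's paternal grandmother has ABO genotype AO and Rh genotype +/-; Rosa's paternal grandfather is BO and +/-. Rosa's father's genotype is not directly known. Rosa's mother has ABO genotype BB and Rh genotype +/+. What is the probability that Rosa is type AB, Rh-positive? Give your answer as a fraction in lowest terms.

Rosa's father's ABO genotype from AO × BO: 1/4 AB, 1/4 AO, 1/4 BO, 1/4 OO.
Crossing each possibility with the mother BB and summing P(type AB): 1/4·1/2 + 1/4·1/2 + 1/4·0 + 1/4·0 = 1/4.
Similarly for Rh via the father's Rh distribution: P(Rh+) = 1.
Independent loci: 1/4 × 1 = 1/4.

1/4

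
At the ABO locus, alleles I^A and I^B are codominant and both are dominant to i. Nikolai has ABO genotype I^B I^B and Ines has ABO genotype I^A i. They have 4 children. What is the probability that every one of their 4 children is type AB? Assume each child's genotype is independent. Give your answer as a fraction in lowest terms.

ABO cross I^B I^B × I^A i → 1/2 B, 1/2 AB.
So P(type AB) = 1/2 per child.
All 4 independent: (1/2)^4 = 1/16.

1/16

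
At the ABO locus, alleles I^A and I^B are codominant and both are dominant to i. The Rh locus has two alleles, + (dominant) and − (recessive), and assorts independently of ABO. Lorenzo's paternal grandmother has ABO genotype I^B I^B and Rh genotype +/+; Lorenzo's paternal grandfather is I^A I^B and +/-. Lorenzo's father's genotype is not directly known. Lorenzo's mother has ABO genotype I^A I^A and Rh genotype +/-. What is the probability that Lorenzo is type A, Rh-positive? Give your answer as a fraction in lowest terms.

Lorenzo's father's ABO genotype from I^B I^B × I^A I^B: 1/2 I^A I^B, 1/2 I^B I^B.
Crossing each possibility with the mother I^A I^A and summing P(type A): 1/2·1/2 + 1/2·0 = 1/4.
Similarly for Rh via the father's Rh distribution: P(Rh+) = 7/8.
Independent loci: 1/4 × 7/8 = 7/32.

7/32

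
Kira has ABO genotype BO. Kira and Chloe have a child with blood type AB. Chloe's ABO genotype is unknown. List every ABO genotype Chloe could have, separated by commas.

AA, AB, AO

For each candidate genotype of Chloe, check whether crossing it with BO can produce every observed child phenotype.
  AA → possible child types {A, AB} ✓
  AB → possible child types {A, B, AB} ✓
  AO → possible child types {O, A, B, AB} ✓
  BB → possible child types {B} ✗
  BO → possible child types {O, B} ✗
  OO → possible child types {O, B} ✗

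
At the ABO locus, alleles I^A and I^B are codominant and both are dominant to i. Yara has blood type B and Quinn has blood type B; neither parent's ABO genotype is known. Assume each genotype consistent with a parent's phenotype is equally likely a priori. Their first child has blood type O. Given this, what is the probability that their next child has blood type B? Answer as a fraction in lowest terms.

3/4

Possible genotypes: Yara ∈ {I^B I^B, I^B i}; Quinn ∈ {I^B I^B, I^B i}.
Weight each parental genotype pair by prior × P(type-O child):
  I^B i × I^B i: posterior weight 1; P(next child type B) = 3/4.
Weighted sum = 3/4.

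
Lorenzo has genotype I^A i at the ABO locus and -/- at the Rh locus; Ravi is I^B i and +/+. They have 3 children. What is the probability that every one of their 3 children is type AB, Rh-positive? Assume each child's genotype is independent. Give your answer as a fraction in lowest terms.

ABO cross I^A i × I^B i → 1/4 O, 1/4 A, 1/4 B, 1/4 AB.
Rh cross -/- × +/+ → 1 Rh+; so P(type AB, Rh-positive) = 1/4 × 1 = 1/4 per child.
All 3 independent: (1/4)^3 = 1/64.

1/64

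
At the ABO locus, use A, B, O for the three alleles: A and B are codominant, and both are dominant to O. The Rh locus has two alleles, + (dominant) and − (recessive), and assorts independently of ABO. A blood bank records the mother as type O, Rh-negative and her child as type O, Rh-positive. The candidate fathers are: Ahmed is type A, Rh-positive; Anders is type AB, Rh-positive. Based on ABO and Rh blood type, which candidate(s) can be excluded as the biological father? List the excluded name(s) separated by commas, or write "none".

A candidate is excluded only if no genotype consistent with his phenotype could produce a type O, Rh-positive child with a type O, Rh-negative mother.
Anders (type AB, Rh+): no genotype consistent with that phenotype can produce a type-O Rh+ child with a type-O mother.

Anders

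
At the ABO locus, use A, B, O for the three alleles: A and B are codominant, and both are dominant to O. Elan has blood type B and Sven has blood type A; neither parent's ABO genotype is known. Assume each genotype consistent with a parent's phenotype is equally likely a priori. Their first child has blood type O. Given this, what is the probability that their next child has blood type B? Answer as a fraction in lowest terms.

Possible genotypes: Elan ∈ {BB, BO}; Sven ∈ {AA, AO}.
Weight each parental genotype pair by prior × P(type-O child):
  BO × AO: posterior weight 1; P(next child type B) = 1/4.
Weighted sum = 1/4.

1/4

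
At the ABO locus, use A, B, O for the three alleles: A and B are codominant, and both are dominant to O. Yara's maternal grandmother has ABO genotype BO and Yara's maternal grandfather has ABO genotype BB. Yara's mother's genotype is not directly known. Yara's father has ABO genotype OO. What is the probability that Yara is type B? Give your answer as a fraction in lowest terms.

Yara's mother's ABO genotype from BO × BB: 1/2 BB, 1/2 BO.
Crossing each possibility with the father OO and summing P(type B): 1/2·1 + 1/2·1/2 = 3/4.

3/4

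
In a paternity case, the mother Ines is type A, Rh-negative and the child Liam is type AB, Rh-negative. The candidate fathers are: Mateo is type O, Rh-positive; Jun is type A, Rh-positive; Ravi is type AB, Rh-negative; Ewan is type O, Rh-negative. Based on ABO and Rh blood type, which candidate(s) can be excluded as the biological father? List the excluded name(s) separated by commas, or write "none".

A candidate is excluded only if no genotype consistent with his phenotype could produce a type AB, Rh-negative child with a type A, Rh-negative mother.
Mateo (type O, Rh+): no genotype consistent with that phenotype can produce a type-AB Rh- child with a type-A mother.
Jun (type A, Rh+): no genotype consistent with that phenotype can produce a type-AB Rh- child with a type-A mother.
Ewan (type O, Rh-): no genotype consistent with that phenotype can produce a type-AB Rh- child with a type-A mother.

Mateo, Jun, Ewan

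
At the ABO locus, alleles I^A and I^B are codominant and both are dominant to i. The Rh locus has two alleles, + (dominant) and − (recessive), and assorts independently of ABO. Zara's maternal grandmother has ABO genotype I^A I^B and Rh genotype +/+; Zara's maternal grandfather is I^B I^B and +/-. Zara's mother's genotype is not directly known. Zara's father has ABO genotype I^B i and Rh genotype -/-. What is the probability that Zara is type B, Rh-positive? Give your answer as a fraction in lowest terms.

9/16

Zara's mother's ABO genotype from I^A I^B × I^B I^B: 1/2 I^A I^B, 1/2 I^B I^B.
Crossing each possibility with the father I^B i and summing P(type B): 1/2·1/2 + 1/2·1 = 3/4.
Similarly for Rh via the mother's Rh distribution: P(Rh+) = 3/4.
Independent loci: 3/4 × 3/4 = 9/16.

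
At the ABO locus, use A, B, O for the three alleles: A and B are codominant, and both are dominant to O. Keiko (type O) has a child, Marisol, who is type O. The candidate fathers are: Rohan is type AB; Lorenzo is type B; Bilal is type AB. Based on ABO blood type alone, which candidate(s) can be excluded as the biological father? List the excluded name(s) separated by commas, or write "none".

Rohan, Bilal

A candidate is excluded only if no genotype consistent with his phenotype could produce a type O child with a type O mother.
Rohan (type AB): no genotype consistent with that phenotype can produce a type-O child with a type-O mother.
Bilal (type AB): no genotype consistent with that phenotype can produce a type-O child with a type-O mother.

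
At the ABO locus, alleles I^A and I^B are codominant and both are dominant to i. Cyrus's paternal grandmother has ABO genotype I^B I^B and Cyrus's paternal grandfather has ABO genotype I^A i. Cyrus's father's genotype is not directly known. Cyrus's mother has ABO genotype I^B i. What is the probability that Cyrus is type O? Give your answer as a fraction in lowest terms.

1/8

Cyrus's father's ABO genotype from I^B I^B × I^A i: 1/2 I^A I^B, 1/2 I^B i.
Crossing each possibility with the mother I^B i and summing P(type O): 1/2·0 + 1/2·1/4 = 1/8.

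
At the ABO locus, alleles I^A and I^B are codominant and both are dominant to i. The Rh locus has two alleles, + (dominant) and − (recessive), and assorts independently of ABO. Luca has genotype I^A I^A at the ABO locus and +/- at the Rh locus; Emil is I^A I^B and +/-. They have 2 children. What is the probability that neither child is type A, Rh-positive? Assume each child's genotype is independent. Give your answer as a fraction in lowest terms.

ABO cross I^A I^A × I^A I^B → 1/2 A, 1/2 AB.
Rh cross +/- × +/- → 3/4 Rh+, 1/4 Rh-; so P(type A, Rh-positive) = 1/2 × 3/4 = 3/8 per child.
P(not type A, Rh-positive) = 5/8 for one child; (5/8)^2 = 25/64.

25/64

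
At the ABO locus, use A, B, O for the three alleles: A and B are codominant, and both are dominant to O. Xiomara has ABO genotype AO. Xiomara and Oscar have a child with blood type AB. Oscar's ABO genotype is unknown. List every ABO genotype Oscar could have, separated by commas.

AB, BB, BO

For each candidate genotype of Oscar, check whether crossing it with AO can produce every observed child phenotype.
  AA → possible child types {A} ✗
  AB → possible child types {A, B, AB} ✓
  AO → possible child types {O, A} ✗
  BB → possible child types {B, AB} ✓
  BO → possible child types {O, A, B, AB} ✓
  OO → possible child types {O, A} ✗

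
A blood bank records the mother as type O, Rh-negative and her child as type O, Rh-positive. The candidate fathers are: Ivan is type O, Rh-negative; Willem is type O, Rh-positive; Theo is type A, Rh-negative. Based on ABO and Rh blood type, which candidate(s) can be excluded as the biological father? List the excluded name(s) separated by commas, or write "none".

Ivan, Theo

A candidate is excluded only if no genotype consistent with his phenotype could produce a type O, Rh-positive child with a type O, Rh-negative mother.
Ivan (type O, Rh-): no genotype consistent with that phenotype can produce a type-O Rh+ child with a type-O mother.
Theo (type A, Rh-): no genotype consistent with that phenotype can produce a type-O Rh+ child with a type-O mother.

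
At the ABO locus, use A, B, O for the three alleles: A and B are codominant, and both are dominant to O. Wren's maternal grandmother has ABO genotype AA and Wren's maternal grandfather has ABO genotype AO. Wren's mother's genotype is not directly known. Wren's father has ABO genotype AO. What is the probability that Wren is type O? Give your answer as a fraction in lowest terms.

Wren's mother's ABO genotype from AA × AO: 1/2 AA, 1/2 AO.
Crossing each possibility with the father AO and summing P(type O): 1/2·0 + 1/2·1/4 = 1/8.

1/8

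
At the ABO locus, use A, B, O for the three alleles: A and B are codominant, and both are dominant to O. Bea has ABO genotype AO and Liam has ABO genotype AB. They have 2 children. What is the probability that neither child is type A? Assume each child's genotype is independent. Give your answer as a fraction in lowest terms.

ABO cross AO × AB → 1/2 A, 1/4 B, 1/4 AB.
So P(type A) = 1/2 per child.
P(not type A) = 1/2 for one child; (1/2)^2 = 1/4.

1/4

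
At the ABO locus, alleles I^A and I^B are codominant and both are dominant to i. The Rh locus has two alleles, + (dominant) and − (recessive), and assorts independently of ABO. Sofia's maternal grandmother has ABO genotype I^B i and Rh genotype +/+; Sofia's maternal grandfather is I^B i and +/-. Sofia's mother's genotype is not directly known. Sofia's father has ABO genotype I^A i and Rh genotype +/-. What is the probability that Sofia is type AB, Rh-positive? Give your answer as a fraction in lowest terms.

7/32

Sofia's mother's ABO genotype from I^B i × I^B i: 1/4 I^B I^B, 1/2 I^B i, 1/4 i i.
Crossing each possibility with the father I^A i and summing P(type AB): 1/4·1/2 + 1/2·1/4 + 1/4·0 = 1/4.
Similarly for Rh via the mother's Rh distribution: P(Rh+) = 7/8.
Independent loci: 1/4 × 7/8 = 7/32.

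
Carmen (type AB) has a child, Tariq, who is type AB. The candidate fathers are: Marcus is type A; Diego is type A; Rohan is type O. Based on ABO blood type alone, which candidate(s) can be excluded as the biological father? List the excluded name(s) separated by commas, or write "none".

A candidate is excluded only if no genotype consistent with his phenotype could produce a type AB child with a type AB mother.
Rohan (type O): no genotype consistent with that phenotype can produce a type-AB child with a type-AB mother.

Rohan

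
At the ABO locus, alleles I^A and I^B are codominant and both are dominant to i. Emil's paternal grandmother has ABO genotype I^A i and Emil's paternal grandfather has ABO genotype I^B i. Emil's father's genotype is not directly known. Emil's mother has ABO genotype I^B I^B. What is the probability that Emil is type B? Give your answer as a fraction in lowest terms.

Emil's father's ABO genotype from I^A i × I^B i: 1/4 I^A I^B, 1/4 I^A i, 1/4 I^B i, 1/4 i i.
Crossing each possibility with the mother I^B I^B and summing P(type B): 1/4·1/2 + 1/4·1/2 + 1/4·1 + 1/4·1 = 3/4.

3/4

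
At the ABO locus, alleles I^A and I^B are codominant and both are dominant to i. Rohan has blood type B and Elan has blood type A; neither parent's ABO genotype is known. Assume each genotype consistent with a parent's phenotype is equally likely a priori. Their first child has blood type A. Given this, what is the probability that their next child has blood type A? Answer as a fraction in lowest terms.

5/12

Possible genotypes: Rohan ∈ {I^B I^B, I^B i}; Elan ∈ {I^A I^A, I^A i}.
Weight each parental genotype pair by prior × P(type-A child):
  I^B i × I^A I^A: posterior weight 2/3; P(next child type A) = 1/2.
  I^B i × I^A i: posterior weight 1/3; P(next child type A) = 1/4.
Weighted sum = 5/12.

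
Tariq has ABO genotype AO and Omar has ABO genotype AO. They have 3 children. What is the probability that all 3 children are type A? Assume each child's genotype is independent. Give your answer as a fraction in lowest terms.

ABO cross AO × AO → 1/4 O, 3/4 A.
So P(type A) = 3/4 per child.
All 3 independent: (3/4)^3 = 27/64.

27/64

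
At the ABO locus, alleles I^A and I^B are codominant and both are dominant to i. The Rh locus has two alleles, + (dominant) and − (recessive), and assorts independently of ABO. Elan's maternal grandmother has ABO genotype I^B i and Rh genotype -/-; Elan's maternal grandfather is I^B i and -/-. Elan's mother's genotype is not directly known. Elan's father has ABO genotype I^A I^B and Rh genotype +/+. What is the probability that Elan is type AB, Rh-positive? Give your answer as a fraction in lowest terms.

1/4

Elan's mother's ABO genotype from I^B i × I^B i: 1/4 I^B I^B, 1/2 I^B i, 1/4 i i.
Crossing each possibility with the father I^A I^B and summing P(type AB): 1/4·1/2 + 1/2·1/4 + 1/4·0 = 1/4.
Similarly for Rh via the mother's Rh distribution: P(Rh+) = 1.
Independent loci: 1/4 × 1 = 1/4.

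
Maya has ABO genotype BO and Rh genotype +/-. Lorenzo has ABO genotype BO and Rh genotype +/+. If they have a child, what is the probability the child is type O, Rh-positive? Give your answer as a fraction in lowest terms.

1/4

ABO cross BO × BO → offspring phenotypes: 1/4 O, 3/4 B.
Rh cross +/- × +/+ → 1 Rh+.
Independent loci: P(type O, Rh-positive) = 1/4 × 1 = 1/4.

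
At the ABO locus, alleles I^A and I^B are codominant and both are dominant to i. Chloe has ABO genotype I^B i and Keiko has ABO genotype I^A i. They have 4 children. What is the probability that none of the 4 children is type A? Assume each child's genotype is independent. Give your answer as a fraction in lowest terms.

81/256

ABO cross I^B i × I^A i → 1/4 O, 1/4 A, 1/4 B, 1/4 AB.
So P(type A) = 1/4 per child.
P(not type A) = 3/4 for one child; (3/4)^4 = 81/256.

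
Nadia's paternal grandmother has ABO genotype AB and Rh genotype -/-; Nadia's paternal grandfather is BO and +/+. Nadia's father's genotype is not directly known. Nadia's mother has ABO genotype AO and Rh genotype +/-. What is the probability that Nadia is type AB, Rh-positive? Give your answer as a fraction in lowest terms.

3/16

Nadia's father's ABO genotype from AB × BO: 1/4 AB, 1/4 AO, 1/4 BB, 1/4 BO.
Crossing each possibility with the mother AO and summing P(type AB): 1/4·1/4 + 1/4·0 + 1/4·1/2 + 1/4·1/4 = 1/4.
Similarly for Rh via the father's Rh distribution: P(Rh+) = 3/4.
Independent loci: 1/4 × 3/4 = 3/16.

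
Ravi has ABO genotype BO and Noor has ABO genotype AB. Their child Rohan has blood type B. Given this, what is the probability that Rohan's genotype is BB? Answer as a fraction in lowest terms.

1/2

Cross BO × AB → 1/4 AB, 1/4 AO, 1/4 BB, 1/4 BO.
Type-B genotypes among offspring: BB (1/4), BO (1/4); total 1/2.
P(BB | type B) = (1/4) / (1/2) = 1/2.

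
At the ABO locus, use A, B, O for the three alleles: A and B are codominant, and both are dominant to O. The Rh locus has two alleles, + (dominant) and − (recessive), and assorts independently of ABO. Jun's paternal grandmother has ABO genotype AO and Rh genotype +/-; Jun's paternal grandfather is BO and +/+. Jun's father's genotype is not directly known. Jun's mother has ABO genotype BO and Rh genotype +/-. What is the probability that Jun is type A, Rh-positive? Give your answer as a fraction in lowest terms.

Jun's father's ABO genotype from AO × BO: 1/4 AB, 1/4 AO, 1/4 BO, 1/4 OO.
Crossing each possibility with the mother BO and summing P(type A): 1/4·1/4 + 1/4·1/4 + 1/4·0 + 1/4·0 = 1/8.
Similarly for Rh via the father's Rh distribution: P(Rh+) = 7/8.
Independent loci: 1/8 × 7/8 = 7/64.

7/64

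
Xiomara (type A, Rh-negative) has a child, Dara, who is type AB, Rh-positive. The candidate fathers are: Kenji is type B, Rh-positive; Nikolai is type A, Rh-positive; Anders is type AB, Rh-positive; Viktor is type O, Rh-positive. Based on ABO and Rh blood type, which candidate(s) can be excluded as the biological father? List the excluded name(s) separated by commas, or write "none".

A candidate is excluded only if no genotype consistent with his phenotype could produce a type AB, Rh-positive child with a type A, Rh-negative mother.
Nikolai (type A, Rh+): no genotype consistent with that phenotype can produce a type-AB Rh+ child with a type-A mother.
Viktor (type O, Rh+): no genotype consistent with that phenotype can produce a type-AB Rh+ child with a type-A mother.

Nikolai, Viktor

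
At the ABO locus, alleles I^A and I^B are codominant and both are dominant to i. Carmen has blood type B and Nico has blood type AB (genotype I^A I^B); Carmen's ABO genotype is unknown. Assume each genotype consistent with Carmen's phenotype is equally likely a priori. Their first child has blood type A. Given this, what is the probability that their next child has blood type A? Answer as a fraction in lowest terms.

1/4

Possible genotypes: Carmen ∈ {I^B I^B, I^B i}; Nico ∈ {I^A I^B}.
Weight each parental genotype pair by prior × P(type-A child):
  I^B i × I^A I^B: posterior weight 1; P(next child type A) = 1/4.
Weighted sum = 1/4.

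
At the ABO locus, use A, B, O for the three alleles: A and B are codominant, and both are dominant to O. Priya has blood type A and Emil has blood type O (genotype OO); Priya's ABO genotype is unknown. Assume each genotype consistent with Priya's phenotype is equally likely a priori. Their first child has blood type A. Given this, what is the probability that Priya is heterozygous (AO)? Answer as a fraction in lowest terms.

1/3

Possible genotypes: Priya ∈ {AA, AO}; Emil ∈ {OO}.
Weight each parental genotype pair by prior × P(type-A child):
  AA × OO: posterior weight 2/3.
  AO × OO: posterior weight 1/3.
Sum the posterior weight over pairs where Priya is AO: 1/3.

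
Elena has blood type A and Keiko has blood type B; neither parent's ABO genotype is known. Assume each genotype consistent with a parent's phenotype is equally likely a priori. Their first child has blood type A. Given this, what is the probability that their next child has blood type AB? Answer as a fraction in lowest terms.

5/12

Possible genotypes: Elena ∈ {AA, AO}; Keiko ∈ {BB, BO}.
Weight each parental genotype pair by prior × P(type-A child):
  AA × BO: posterior weight 2/3; P(next child type AB) = 1/2.
  AO × BO: posterior weight 1/3; P(next child type AB) = 1/4.
Weighted sum = 5/12.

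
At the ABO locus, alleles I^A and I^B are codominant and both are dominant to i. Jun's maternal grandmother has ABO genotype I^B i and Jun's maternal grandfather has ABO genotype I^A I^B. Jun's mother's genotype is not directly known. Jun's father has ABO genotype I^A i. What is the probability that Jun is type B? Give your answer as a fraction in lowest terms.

1/4

Jun's mother's ABO genotype from I^B i × I^A I^B: 1/4 I^A I^B, 1/4 I^A i, 1/4 I^B I^B, 1/4 I^B i.
Crossing each possibility with the father I^A i and summing P(type B): 1/4·1/4 + 1/4·0 + 1/4·1/2 + 1/4·1/4 = 1/4.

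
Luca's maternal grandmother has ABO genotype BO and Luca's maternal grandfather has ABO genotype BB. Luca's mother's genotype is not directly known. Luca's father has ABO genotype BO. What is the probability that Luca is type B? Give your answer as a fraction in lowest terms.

Luca's mother's ABO genotype from BO × BB: 1/2 BB, 1/2 BO.
Crossing each possibility with the father BO and summing P(type B): 1/2·1 + 1/2·3/4 = 7/8.

7/8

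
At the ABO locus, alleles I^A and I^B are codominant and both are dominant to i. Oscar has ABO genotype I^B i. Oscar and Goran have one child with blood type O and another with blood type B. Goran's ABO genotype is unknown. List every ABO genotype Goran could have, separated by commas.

For each candidate genotype of Goran, check whether crossing it with I^B i can produce every observed child phenotype.
  I^A I^A → possible child types {A, AB} ✗
  I^A I^B → possible child types {A, B, AB} ✗
  I^A i → possible child types {O, A, B, AB} ✓
  I^B I^B → possible child types {B} ✗
  I^B i → possible child types {O, B} ✓
  i i → possible child types {O, B} ✓

I^A i, I^B i, i i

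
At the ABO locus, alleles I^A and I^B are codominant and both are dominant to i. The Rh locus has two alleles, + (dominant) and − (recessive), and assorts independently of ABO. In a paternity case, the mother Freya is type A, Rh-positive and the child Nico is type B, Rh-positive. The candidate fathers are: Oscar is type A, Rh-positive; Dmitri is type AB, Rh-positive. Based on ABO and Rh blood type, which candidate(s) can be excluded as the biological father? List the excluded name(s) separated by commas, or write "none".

A candidate is excluded only if no genotype consistent with his phenotype could produce a type B, Rh-positive child with a type A, Rh-positive mother.
Oscar (type A, Rh+): no genotype consistent with that phenotype can produce a type-B Rh+ child with a type-A mother.

Oscar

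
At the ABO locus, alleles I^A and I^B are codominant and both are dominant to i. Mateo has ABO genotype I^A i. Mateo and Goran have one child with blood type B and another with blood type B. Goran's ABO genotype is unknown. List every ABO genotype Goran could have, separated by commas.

I^A I^B, I^B I^B, I^B i

For each candidate genotype of Goran, check whether crossing it with I^A i can produce every observed child phenotype.
  I^A I^A → possible child types {A} ✗
  I^A I^B → possible child types {A, B, AB} ✓
  I^A i → possible child types {O, A} ✗
  I^B I^B → possible child types {B, AB} ✓
  I^B i → possible child types {O, A, B, AB} ✓
  i i → possible child types {O, A} ✗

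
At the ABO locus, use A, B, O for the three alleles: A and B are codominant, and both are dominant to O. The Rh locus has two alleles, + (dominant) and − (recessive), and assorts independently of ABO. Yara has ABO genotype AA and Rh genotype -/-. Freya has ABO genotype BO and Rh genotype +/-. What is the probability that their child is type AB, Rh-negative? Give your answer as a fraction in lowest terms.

ABO cross AA × BO → offspring phenotypes: 1/2 A, 1/2 AB.
Rh cross -/- × +/- → 1/2 Rh+, 1/2 Rh-.
Independent loci: P(type AB, Rh-negative) = 1/2 × 1/2 = 1/4.

1/4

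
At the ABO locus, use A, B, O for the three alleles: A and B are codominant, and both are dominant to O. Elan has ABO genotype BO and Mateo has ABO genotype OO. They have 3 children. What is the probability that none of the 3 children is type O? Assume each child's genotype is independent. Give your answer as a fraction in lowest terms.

1/8

ABO cross BO × OO → 1/2 O, 1/2 B.
So P(type O) = 1/2 per child.
P(not type O) = 1/2 for one child; (1/2)^3 = 1/8.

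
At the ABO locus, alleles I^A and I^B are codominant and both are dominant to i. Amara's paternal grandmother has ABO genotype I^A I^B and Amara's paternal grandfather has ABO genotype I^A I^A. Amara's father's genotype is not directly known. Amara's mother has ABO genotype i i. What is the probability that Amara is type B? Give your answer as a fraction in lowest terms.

1/4

Amara's father's ABO genotype from I^A I^B × I^A I^A: 1/2 I^A I^A, 1/2 I^A I^B.
Crossing each possibility with the mother i i and summing P(type B): 1/2·0 + 1/2·1/2 = 1/4.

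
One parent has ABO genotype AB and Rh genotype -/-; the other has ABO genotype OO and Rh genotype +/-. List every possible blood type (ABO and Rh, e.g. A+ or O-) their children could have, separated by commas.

A+, A-, B+, B-

Gametes from AB × OO give offspring ABO genotypes AO, BO, i.e. phenotypes A, B.
Rh cross -/- × +/- → phenotypes Rh+, Rh-.
Combining independently: A+, A-, B+, B-.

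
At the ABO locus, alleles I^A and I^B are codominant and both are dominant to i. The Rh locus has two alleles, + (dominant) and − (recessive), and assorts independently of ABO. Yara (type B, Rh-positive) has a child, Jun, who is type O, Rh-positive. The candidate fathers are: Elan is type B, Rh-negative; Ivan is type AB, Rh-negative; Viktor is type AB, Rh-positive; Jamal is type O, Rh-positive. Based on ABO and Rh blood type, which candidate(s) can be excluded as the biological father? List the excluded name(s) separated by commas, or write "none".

Ivan, Viktor

A candidate is excluded only if no genotype consistent with his phenotype could produce a type O, Rh-positive child with a type B, Rh-positive mother.
Ivan (type AB, Rh-): no genotype consistent with that phenotype can produce a type-O Rh+ child with a type-B mother.
Viktor (type AB, Rh+): no genotype consistent with that phenotype can produce a type-O Rh+ child with a type-B mother.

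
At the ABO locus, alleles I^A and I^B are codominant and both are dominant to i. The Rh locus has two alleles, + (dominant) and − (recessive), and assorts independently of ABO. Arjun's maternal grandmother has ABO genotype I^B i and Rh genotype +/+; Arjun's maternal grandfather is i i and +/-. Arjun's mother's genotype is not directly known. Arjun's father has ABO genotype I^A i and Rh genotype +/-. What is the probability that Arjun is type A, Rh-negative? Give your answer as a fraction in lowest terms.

Arjun's mother's ABO genotype from I^B i × i i: 1/2 I^B i, 1/2 i i.
Crossing each possibility with the father I^A i and summing P(type A): 1/2·1/4 + 1/2·1/2 = 3/8.
Similarly for Rh via the mother's Rh distribution: P(Rh-) = 1/8.
Independent loci: 3/8 × 1/8 = 3/64.

3/64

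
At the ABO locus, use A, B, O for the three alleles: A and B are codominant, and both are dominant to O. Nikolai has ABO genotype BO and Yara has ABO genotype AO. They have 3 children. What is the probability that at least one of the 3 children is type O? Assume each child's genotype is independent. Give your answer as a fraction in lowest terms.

37/64

ABO cross BO × AO → 1/4 O, 1/4 A, 1/4 B, 1/4 AB.
So P(type O) = 1/4 per child.
P(none) = (3/4)^3 = 27/64; P(at least one) = 1 − 27/64 = 37/64.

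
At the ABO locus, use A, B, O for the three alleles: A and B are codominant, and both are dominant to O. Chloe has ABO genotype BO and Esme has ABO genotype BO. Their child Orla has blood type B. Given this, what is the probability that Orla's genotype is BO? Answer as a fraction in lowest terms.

2/3

Cross BO × BO → 1/4 BB, 1/2 BO, 1/4 OO.
Type-B genotypes among offspring: BB (1/4), BO (1/2); total 3/4.
P(BO | type B) = (1/2) / (3/4) = 2/3.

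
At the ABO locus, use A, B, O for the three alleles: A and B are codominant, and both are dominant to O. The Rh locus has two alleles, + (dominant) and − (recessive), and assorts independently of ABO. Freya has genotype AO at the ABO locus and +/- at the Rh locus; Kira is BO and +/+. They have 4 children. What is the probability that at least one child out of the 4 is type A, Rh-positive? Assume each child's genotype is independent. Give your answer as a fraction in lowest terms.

ABO cross AO × BO → 1/4 O, 1/4 A, 1/4 B, 1/4 AB.
Rh cross +/- × +/+ → 1 Rh+; so P(type A, Rh-positive) = 1/4 × 1 = 1/4 per child.
P(none) = (3/4)^4 = 81/256; P(at least one) = 1 − 81/256 = 175/256.

175/256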